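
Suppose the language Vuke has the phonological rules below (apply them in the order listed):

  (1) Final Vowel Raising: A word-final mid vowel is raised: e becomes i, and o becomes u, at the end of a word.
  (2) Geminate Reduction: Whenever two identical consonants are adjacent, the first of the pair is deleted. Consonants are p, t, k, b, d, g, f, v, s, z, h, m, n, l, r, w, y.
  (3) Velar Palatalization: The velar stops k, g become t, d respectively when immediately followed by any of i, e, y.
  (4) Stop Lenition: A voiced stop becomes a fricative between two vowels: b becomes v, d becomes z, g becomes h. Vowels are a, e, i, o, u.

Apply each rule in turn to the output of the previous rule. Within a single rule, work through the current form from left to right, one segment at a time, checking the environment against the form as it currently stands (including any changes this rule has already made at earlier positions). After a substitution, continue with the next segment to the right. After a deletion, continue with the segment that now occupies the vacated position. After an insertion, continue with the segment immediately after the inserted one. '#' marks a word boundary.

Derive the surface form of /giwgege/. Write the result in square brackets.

(1) Final Vowel Raising: [giwgege] → [giwgegi]
(2) Geminate Reduction: no change — [giwgegi]
(3) Velar Palatalization: [giwgegi] → [diwdedi]
(4) Stop Lenition: [diwdedi] → [diwdezi]

[diwdezi]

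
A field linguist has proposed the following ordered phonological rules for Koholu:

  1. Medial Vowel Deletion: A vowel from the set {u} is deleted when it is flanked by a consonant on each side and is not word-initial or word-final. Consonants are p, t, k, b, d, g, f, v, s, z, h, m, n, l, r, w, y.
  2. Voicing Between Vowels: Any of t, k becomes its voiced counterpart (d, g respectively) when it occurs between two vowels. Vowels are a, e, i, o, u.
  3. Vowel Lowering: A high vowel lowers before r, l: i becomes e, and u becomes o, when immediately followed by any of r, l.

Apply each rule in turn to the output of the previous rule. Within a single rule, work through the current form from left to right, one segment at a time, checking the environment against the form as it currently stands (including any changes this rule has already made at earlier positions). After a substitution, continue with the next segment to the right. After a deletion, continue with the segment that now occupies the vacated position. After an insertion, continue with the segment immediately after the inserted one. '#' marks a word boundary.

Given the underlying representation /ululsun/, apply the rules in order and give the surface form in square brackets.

[ollsn]

1 Medial Vowel Deletion: [ululsun] → [ullsn]
2 Voicing Between Vowels: no change — [ullsn]
3 Vowel Lowering: [ullsn] → [ollsn]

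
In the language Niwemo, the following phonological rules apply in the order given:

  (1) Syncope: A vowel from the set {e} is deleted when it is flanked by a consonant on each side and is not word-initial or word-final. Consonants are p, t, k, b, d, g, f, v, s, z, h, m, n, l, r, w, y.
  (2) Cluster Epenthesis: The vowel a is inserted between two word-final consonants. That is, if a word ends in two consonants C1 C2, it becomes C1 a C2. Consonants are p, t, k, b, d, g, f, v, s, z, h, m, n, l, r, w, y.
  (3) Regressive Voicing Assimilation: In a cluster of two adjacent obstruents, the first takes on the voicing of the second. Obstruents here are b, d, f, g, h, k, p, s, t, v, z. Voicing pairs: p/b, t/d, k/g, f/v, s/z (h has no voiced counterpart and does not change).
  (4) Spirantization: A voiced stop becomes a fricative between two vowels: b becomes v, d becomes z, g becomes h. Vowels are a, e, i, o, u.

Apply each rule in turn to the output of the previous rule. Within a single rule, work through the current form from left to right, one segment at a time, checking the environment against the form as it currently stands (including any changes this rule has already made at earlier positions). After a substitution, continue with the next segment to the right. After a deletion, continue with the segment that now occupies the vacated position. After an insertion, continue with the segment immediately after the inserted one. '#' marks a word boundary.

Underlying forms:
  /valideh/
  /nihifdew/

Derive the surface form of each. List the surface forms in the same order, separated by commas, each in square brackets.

[valizah], [nihivdaw]

/valideh/:
  (1) Syncope: [valideh] → [validh]
  (2) Cluster Epenthesis: [validh] → [validah]
  (3) Regressive Voicing Assimilation: no change — [validah]
  (4) Spirantization: [validah] → [valizah]
/nihifdew/:
  (1) Syncope: [nihifdew] → [nihifdw]
  (2) Cluster Epenthesis: [nihifdw] → [nihifdaw]
  (3) Regressive Voicing Assimilation: [nihifdaw] → [nihivdaw]
  (4) Spirantization: no change — [nihivdaw]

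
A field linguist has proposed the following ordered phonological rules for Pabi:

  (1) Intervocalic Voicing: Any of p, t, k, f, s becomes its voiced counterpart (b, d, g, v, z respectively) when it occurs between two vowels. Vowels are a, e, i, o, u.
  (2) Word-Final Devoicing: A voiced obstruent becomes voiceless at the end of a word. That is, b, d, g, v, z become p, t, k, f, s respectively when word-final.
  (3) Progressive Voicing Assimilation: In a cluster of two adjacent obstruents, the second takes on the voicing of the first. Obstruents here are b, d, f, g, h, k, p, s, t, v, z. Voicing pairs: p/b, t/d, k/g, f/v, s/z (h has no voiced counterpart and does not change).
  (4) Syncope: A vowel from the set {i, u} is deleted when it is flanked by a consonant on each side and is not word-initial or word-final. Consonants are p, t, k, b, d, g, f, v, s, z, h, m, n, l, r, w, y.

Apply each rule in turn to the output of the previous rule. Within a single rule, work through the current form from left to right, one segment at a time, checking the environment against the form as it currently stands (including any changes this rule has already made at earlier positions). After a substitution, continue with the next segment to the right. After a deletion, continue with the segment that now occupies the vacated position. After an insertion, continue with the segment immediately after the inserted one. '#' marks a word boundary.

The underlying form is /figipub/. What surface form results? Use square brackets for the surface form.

[fgbp]

(1) Intervocalic Voicing: [figipub] → [figibub]
(2) Word-Final Devoicing: [figibub] → [figibup]
(3) Progressive Voicing Assimilation: no change — [figibup]
(4) Syncope: [figibup] → [fgbp]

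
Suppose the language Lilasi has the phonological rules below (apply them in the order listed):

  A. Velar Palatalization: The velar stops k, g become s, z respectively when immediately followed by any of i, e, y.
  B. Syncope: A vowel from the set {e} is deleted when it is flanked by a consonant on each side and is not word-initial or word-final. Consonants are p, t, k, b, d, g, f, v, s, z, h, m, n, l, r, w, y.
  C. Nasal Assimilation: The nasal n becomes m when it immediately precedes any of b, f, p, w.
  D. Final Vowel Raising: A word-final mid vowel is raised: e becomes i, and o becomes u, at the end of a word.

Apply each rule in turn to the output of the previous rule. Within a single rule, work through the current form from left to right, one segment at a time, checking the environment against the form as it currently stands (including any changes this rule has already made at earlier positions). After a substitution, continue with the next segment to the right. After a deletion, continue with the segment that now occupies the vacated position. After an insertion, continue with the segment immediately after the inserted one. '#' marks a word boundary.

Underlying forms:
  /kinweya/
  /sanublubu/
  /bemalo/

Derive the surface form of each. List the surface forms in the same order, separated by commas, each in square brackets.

[simwya], [sanublubu], [bmalu]

/kinweya/:
  A Velar Palatalization: [kinweya] → [sinweya]
  B Syncope: [sinweya] → [sinwya]
  C Nasal Assimilation: [sinwya] → [simwya]
  D Final Vowel Raising: no change — [simwya]
/sanublubu/:
  A Velar Palatalization: no change — [sanublubu]
  B Syncope: no change — [sanublubu]
  C Nasal Assimilation: no change — [sanublubu]
  D Final Vowel Raising: no change — [sanublubu]
/bemalo/:
  A Velar Palatalization: no change — [bemalo]
  B Syncope: [bemalo] → [bmalo]
  C Nasal Assimilation: no change — [bmalo]
  D Final Vowel Raising: [bmalo] → [bmalu]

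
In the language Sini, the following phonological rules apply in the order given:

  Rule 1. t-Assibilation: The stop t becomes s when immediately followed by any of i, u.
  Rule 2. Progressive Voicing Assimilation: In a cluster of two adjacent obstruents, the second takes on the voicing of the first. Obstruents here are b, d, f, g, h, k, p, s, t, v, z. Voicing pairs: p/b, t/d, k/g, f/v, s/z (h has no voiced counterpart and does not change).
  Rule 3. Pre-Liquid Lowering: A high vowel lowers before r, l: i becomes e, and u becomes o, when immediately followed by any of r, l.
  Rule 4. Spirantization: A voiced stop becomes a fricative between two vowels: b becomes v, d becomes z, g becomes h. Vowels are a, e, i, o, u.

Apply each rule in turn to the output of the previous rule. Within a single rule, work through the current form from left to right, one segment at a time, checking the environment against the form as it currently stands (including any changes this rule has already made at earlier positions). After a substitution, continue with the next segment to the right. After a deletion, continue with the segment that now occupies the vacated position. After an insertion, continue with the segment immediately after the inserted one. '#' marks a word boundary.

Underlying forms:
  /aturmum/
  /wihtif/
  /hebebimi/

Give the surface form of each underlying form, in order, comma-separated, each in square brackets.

[asormum], [wihsif], [hevevimi]

/aturmum/:
  Rule 1 t-Assibilation: [aturmum] → [asurmum]
  Rule 2 Progressive Voicing Assimilation: no change — [asurmum]
  Rule 3 Pre-Liquid Lowering: [asurmum] → [asormum]
  Rule 4 Spirantization: no change — [asormum]
/wihtif/:
  Rule 1 t-Assibilation: [wihtif] → [wihsif]
  Rule 2 Progressive Voicing Assimilation: no change — [wihsif]
  Rule 3 Pre-Liquid Lowering: no change — [wihsif]
  Rule 4 Spirantization: no change — [wihsif]
/hebebimi/:
  Rule 1 t-Assibilation: no change — [hebebimi]
  Rule 2 Progressive Voicing Assimilation: no change — [hebebimi]
  Rule 3 Pre-Liquid Lowering: no change — [hebebimi]
  Rule 4 Spirantization: [hebebimi] → [hevevimi]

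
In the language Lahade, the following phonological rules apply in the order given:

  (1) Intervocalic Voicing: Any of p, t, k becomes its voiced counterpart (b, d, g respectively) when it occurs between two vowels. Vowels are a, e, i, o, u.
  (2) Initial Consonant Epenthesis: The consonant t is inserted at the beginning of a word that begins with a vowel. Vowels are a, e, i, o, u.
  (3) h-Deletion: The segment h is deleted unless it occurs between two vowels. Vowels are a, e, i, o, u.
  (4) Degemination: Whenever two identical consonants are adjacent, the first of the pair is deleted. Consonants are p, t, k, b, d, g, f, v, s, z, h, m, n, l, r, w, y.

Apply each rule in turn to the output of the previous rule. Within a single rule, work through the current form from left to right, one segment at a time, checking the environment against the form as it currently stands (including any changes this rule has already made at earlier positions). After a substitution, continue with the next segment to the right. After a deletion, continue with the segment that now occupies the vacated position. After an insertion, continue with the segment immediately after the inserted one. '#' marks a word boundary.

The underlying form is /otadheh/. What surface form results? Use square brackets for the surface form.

(1) Intervocalic Voicing: [otadheh] → [odadheh]
(2) Initial Consonant Epenthesis: [odadheh] → [todadheh]
(3) h-Deletion: [todadheh] → [todade]
(4) Degemination: no change — [todade]

[todade]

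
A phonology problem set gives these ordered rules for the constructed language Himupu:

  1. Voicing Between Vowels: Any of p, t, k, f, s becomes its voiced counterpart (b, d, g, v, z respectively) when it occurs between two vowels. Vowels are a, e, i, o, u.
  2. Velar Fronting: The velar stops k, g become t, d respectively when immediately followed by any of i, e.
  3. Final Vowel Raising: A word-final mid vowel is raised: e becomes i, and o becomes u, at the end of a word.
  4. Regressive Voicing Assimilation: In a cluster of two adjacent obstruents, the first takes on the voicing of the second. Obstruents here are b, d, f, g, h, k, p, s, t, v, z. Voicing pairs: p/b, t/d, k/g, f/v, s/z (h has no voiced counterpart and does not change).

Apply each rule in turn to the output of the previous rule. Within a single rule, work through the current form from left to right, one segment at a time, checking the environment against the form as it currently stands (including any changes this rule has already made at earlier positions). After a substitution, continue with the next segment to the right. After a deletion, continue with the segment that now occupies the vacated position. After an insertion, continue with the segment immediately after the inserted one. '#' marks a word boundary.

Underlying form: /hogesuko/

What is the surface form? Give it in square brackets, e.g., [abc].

[hodezugu]

1 Voicing Between Vowels: [hogesuko] → [hogezugo]
2 Velar Fronting: [hogezugo] → [hodezugo]
3 Final Vowel Raising: [hodezugo] → [hodezugu]
4 Regressive Voicing Assimilation: no change — [hodezugu]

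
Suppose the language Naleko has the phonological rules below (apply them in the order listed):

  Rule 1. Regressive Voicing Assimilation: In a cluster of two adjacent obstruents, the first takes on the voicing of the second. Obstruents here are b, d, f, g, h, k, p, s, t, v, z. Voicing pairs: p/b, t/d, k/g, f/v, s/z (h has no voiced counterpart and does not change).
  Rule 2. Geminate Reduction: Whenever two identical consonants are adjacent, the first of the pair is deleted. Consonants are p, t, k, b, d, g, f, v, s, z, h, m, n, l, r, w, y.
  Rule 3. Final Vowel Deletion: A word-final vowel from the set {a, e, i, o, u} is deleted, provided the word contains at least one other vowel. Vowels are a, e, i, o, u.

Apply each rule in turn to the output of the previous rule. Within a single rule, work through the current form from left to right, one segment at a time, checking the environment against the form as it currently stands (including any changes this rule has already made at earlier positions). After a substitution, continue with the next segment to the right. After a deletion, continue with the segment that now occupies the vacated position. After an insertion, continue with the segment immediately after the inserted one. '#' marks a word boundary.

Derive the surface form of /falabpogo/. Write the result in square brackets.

[falapog]

Rule 1 Regressive Voicing Assimilation: [falabpogo] → [falappogo]
Rule 2 Geminate Reduction: [falappogo] → [falapogo]
Rule 3 Final Vowel Deletion: [falapogo] → [falapog]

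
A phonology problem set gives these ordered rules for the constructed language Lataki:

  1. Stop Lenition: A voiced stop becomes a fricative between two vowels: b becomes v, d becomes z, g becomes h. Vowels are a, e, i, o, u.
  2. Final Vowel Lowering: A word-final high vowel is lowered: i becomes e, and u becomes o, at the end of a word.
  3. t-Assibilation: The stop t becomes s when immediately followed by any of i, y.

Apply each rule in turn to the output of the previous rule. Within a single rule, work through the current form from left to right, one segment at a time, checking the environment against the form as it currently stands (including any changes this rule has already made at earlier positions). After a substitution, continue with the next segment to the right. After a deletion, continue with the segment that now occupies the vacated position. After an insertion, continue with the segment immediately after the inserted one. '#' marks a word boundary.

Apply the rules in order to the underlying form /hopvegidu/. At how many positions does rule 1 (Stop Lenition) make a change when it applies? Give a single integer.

1 Stop Lenition: [hopvegidu] → [hopvehizu]
2 Final Vowel Lowering: [hopvehizu] → [hopvehizo]
3 t-Assibilation: no change — [hopvehizo]
Rule 1 changed 2 position(s).

2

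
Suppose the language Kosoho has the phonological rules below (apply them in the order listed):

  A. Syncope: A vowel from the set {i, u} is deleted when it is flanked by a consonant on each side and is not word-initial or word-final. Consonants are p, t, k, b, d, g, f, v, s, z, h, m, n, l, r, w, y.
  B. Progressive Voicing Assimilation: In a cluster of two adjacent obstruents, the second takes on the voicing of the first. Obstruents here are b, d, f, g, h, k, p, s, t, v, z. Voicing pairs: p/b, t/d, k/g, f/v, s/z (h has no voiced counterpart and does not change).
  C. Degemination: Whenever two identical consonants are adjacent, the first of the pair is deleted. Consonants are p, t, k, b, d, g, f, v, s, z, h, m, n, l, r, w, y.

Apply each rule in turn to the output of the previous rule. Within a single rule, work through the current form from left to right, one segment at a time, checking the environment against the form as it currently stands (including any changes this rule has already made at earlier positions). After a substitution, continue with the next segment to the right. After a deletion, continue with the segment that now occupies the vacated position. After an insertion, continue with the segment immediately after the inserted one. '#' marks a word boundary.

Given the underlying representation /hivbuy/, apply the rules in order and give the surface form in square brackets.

[hfpy]

A Syncope: [hivbuy] → [hvby]
B Progressive Voicing Assimilation: [hvby] → [hfpy]
C Degemination: no change — [hfpy]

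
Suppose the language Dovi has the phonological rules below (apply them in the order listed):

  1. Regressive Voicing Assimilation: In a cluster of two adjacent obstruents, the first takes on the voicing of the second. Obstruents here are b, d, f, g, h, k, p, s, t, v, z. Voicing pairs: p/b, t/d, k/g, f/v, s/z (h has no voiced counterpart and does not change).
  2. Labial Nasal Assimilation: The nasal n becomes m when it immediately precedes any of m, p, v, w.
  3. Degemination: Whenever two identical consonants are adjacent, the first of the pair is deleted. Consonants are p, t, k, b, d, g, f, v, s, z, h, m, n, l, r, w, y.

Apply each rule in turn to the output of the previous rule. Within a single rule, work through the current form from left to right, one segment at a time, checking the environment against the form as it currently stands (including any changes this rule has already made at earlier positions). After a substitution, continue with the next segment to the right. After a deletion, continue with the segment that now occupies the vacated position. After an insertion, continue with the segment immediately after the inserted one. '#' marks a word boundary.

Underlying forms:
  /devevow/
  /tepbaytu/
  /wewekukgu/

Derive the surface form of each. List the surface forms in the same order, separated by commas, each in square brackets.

/devevow/:
  1 Regressive Voicing Assimilation: no change — [devevow]
  2 Labial Nasal Assimilation: no change — [devevow]
  3 Degemination: no change — [devevow]
/tepbaytu/:
  1 Regressive Voicing Assimilation: [tepbaytu] → [tebbaytu]
  2 Labial Nasal Assimilation: no change — [tebbaytu]
  3 Degemination: [tebbaytu] → [tebaytu]
/wewekukgu/:
  1 Regressive Voicing Assimilation: [wewekukgu] → [wewekuggu]
  2 Labial Nasal Assimilation: no change — [wewekuggu]
  3 Degemination: [wewekuggu] → [wewekugu]

[devevow], [tebaytu], [wewekugu]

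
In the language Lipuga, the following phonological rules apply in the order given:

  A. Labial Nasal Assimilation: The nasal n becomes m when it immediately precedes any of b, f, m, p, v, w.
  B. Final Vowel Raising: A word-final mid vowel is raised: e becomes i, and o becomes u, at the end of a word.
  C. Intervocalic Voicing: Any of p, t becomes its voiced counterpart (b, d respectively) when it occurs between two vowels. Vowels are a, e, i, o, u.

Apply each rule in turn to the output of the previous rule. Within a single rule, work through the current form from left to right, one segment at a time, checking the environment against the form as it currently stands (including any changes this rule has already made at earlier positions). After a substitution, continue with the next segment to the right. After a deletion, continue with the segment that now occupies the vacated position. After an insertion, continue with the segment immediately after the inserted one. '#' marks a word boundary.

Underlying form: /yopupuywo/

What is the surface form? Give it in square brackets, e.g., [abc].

A Labial Nasal Assimilation: no change — [yopupuywo]
B Final Vowel Raising: [yopupuywo] → [yopupuywu]
C Intervocalic Voicing: [yopupuywu] → [yobubuywu]

[yobubuywu]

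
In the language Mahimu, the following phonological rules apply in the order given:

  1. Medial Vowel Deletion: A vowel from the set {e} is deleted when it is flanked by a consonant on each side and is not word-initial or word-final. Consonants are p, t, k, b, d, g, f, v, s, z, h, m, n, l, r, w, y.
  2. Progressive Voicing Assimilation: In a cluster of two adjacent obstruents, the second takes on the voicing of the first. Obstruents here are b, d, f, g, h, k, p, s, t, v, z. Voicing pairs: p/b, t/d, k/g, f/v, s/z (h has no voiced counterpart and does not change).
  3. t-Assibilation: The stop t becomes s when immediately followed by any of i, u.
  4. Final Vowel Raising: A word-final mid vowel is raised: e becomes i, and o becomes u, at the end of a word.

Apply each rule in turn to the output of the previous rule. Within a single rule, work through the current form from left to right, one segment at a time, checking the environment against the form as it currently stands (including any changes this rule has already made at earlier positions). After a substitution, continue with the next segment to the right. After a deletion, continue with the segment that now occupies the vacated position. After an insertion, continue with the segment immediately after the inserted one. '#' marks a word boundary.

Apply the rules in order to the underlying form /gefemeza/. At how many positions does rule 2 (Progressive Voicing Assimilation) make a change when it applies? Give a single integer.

1

1 Medial Vowel Deletion: [gefemeza] → [gfmza]
2 Progressive Voicing Assimilation: [gfmza] → [gvmza]
3 t-Assibilation: no change — [gvmza]
4 Final Vowel Raising: no change — [gvmza]
Rule 2 changed 1 position(s).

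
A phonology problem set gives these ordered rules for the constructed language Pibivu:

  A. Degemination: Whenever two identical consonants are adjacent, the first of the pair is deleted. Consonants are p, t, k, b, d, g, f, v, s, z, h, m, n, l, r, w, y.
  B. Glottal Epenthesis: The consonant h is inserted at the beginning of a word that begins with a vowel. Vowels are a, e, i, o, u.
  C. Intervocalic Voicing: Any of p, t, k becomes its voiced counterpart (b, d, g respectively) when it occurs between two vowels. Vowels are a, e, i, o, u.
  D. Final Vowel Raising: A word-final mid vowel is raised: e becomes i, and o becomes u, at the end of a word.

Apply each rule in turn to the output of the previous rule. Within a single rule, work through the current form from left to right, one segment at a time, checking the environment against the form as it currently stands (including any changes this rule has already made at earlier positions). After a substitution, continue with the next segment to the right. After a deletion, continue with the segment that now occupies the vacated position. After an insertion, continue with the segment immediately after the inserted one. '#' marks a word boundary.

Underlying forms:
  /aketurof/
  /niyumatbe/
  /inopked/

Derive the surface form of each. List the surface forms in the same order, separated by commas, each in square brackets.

/aketurof/:
  A Degemination: no change — [aketurof]
  B Glottal Epenthesis: [aketurof] → [haketurof]
  C Intervocalic Voicing: [haketurof] → [hagedurof]
  D Final Vowel Raising: no change — [hagedurof]
/niyumatbe/:
  A Degemination: no change — [niyumatbe]
  B Glottal Epenthesis: no change — [niyumatbe]
  C Intervocalic Voicing: no change — [niyumatbe]
  D Final Vowel Raising: [niyumatbe] → [niyumatbi]
/inopked/:
  A Degemination: no change — [inopked]
  B Glottal Epenthesis: [inopked] → [hinopked]
  C Intervocalic Voicing: no change — [hinopked]
  D Final Vowel Raising: no change — [hinopked]

[hagedurof], [niyumatbi], [hinopked]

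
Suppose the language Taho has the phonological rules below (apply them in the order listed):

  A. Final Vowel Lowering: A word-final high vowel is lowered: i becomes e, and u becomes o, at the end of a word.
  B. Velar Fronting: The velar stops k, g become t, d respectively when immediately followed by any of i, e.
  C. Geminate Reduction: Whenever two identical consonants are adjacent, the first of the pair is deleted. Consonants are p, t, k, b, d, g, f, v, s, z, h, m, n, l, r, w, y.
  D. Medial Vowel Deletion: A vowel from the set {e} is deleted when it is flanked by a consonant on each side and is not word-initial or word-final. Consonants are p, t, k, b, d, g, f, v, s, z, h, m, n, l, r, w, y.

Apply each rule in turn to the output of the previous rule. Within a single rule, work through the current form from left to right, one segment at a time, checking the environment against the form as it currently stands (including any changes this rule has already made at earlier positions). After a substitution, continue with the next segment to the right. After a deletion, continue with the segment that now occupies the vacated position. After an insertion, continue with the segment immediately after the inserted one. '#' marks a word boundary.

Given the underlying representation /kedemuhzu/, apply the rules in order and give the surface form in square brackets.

A Final Vowel Lowering: [kedemuhzu] → [kedemuhzo]
B Velar Fronting: [kedemuhzo] → [tedemuhzo]
C Geminate Reduction: no change — [tedemuhzo]
D Medial Vowel Deletion: [tedemuhzo] → [tdmuhzo]

[tdmuhzo]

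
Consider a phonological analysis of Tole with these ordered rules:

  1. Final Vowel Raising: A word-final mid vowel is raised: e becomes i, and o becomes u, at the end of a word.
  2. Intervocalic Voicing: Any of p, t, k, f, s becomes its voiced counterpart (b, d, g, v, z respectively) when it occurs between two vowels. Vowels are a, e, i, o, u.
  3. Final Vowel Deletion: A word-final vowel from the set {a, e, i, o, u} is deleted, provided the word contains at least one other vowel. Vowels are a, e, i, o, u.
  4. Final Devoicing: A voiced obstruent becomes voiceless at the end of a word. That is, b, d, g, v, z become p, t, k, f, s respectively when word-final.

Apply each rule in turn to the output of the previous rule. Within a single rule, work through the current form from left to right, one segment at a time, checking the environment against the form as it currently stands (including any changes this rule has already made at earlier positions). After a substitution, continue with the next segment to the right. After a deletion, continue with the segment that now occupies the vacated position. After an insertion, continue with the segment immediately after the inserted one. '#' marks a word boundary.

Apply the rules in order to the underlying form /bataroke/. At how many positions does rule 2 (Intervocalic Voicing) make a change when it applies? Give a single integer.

2

1 Final Vowel Raising: [bataroke] → [bataroki]
2 Intervocalic Voicing: [bataroki] → [badarogi]
3 Final Vowel Deletion: [badarogi] → [badarog]
4 Final Devoicing: [badarog] → [badarok]
Rule 2 changed 2 position(s).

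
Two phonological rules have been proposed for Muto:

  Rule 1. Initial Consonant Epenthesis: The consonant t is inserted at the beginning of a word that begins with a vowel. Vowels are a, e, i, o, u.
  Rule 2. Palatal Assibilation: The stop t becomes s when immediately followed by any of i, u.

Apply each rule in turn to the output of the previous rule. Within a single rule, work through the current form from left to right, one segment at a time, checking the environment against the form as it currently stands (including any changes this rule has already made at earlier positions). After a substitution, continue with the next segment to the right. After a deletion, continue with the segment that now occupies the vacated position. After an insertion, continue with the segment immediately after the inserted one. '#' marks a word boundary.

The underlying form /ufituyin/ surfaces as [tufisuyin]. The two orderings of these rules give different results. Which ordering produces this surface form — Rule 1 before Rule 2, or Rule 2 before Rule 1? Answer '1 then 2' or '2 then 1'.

2 then 1

Order 1 then 2:
  1 Initial Consonant Epenthesis: [ufituyin] → [tufituyin]
  2 Palatal Assibilation: [tufituyin] → [sufisuyin]
  result: [sufisuyin]
Order 2 then 1:
  2 Palatal Assibilation: [ufituyin] → [ufisuyin]
  1 Initial Consonant Epenthesis: [ufisuyin] → [tufisuyin]
  result: [tufisuyin]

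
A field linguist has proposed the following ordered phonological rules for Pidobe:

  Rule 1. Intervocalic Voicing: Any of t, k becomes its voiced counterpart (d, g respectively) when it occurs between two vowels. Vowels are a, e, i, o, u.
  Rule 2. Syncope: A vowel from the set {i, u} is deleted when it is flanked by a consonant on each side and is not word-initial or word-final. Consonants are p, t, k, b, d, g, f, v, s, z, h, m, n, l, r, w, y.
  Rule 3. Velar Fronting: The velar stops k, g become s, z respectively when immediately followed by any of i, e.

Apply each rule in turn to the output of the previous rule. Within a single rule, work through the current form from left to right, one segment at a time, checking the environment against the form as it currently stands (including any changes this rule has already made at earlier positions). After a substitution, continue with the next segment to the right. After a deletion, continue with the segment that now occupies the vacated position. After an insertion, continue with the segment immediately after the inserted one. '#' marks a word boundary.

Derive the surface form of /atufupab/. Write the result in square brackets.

[adfpab]

Rule 1 Intervocalic Voicing: [atufupab] → [adufupab]
Rule 2 Syncope: [adufupab] → [adfpab]
Rule 3 Velar Fronting: no change — [adfpab]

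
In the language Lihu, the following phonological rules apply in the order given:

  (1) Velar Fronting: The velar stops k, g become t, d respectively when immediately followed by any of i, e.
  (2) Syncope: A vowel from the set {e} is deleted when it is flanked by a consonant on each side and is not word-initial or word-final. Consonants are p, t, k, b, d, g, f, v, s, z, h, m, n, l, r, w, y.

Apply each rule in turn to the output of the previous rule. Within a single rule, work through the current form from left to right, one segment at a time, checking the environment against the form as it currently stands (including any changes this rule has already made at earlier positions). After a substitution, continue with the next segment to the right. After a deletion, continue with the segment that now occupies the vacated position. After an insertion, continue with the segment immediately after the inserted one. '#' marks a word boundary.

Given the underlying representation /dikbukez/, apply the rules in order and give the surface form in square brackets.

(1) Velar Fronting: [dikbukez] → [dikbutez]
(2) Syncope: [dikbutez] → [dikbutz]

[dikbutz]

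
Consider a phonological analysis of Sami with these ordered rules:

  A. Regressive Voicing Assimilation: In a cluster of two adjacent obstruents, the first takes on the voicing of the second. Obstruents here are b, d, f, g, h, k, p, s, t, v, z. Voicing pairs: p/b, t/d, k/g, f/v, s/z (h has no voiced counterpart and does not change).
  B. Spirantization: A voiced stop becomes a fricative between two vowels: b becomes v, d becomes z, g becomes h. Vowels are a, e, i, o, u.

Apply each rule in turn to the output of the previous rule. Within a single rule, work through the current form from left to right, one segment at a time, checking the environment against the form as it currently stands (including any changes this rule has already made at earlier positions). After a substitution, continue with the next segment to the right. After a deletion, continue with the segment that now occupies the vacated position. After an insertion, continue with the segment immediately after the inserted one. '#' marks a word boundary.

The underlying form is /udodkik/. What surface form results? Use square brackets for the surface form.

A Regressive Voicing Assimilation: [udodkik] → [udotkik]
B Spirantization: [udotkik] → [uzotkik]

[uzotkik]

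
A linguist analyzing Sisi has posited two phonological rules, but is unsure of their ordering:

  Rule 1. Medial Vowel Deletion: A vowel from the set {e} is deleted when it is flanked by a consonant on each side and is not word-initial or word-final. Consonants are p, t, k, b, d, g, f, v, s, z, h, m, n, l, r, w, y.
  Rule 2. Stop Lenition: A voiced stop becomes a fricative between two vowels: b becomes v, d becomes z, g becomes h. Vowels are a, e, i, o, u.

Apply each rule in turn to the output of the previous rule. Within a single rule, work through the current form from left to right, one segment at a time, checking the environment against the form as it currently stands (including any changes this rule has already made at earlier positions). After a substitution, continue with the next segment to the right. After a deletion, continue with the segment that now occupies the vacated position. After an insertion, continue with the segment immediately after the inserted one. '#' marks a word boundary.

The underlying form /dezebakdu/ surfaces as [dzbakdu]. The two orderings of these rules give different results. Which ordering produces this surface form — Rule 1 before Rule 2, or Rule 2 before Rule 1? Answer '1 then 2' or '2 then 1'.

Order 1 then 2:
  1 Medial Vowel Deletion: [dezebakdu] → [dzbakdu]
  2 Stop Lenition: no change — [dzbakdu]
  result: [dzbakdu]
Order 2 then 1:
  2 Stop Lenition: [dezebakdu] → [dezevakdu]
  1 Medial Vowel Deletion: [dezevakdu] → [dzvakdu]
  result: [dzvakdu]

1 then 2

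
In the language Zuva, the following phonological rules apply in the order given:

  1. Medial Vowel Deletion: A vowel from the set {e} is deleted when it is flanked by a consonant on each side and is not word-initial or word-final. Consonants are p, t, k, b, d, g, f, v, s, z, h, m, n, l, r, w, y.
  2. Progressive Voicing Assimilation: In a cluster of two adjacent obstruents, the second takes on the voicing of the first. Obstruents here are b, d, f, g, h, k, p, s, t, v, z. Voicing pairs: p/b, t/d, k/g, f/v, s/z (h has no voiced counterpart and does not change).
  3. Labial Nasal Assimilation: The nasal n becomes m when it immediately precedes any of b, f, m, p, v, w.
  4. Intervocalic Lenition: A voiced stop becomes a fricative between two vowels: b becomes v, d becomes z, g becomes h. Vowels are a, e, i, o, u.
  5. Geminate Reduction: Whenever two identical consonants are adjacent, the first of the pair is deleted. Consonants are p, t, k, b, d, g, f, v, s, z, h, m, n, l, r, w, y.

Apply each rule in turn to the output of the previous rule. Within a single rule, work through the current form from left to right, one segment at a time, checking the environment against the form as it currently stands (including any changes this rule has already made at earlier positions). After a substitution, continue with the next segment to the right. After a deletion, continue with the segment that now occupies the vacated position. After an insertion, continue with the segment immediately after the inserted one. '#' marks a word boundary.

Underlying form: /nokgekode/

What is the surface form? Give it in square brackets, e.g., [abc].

1 Medial Vowel Deletion: [nokgekode] → [nokgkode]
2 Progressive Voicing Assimilation: [nokgkode] → [nokkkode]
3 Labial Nasal Assimilation: no change — [nokkkode]
4 Intervocalic Lenition: [nokkkode] → [nokkkoze]
5 Geminate Reduction: [nokkkoze] → [nokoze]

[nokoze]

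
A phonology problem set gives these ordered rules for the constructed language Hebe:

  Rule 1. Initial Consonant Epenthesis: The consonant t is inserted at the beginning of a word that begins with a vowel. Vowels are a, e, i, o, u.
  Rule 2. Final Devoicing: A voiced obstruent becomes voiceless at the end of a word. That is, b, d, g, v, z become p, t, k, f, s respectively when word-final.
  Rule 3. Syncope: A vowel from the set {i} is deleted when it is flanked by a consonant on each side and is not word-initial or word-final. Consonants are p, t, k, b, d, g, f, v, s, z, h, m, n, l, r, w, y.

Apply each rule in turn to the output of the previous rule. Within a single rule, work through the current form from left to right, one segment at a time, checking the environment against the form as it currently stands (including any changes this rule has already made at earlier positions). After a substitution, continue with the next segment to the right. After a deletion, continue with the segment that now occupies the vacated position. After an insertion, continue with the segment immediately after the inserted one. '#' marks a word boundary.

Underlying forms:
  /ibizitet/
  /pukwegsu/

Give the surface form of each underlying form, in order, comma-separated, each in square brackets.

[tbztet], [pukwegsu]

/ibizitet/:
  Rule 1 Initial Consonant Epenthesis: [ibizitet] → [tibizitet]
  Rule 2 Final Devoicing: no change — [tibizitet]
  Rule 3 Syncope: [tibizitet] → [tbztet]
/pukwegsu/:
  Rule 1 Initial Consonant Epenthesis: no change — [pukwegsu]
  Rule 2 Final Devoicing: no change — [pukwegsu]
  Rule 3 Syncope: no change — [pukwegsu]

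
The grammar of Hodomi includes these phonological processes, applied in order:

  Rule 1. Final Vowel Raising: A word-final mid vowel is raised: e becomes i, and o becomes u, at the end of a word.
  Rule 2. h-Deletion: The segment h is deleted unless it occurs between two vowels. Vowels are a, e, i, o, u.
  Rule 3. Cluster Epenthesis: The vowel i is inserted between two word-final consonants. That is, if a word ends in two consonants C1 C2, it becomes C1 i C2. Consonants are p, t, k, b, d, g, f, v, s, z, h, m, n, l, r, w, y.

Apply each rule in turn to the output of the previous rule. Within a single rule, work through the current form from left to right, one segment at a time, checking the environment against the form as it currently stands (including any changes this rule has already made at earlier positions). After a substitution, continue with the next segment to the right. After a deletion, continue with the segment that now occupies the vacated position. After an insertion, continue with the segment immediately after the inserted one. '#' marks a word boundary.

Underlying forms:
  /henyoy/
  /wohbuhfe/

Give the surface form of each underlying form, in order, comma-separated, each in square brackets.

[enyoy], [wobufi]

/henyoy/:
  Rule 1 Final Vowel Raising: no change — [henyoy]
  Rule 2 h-Deletion: [henyoy] → [enyoy]
  Rule 3 Cluster Epenthesis: no change — [enyoy]
/wohbuhfe/:
  Rule 1 Final Vowel Raising: [wohbuhfe] → [wohbuhfi]
  Rule 2 h-Deletion: [wohbuhfi] → [wobufi]
  Rule 3 Cluster Epenthesis: no change — [wobufi]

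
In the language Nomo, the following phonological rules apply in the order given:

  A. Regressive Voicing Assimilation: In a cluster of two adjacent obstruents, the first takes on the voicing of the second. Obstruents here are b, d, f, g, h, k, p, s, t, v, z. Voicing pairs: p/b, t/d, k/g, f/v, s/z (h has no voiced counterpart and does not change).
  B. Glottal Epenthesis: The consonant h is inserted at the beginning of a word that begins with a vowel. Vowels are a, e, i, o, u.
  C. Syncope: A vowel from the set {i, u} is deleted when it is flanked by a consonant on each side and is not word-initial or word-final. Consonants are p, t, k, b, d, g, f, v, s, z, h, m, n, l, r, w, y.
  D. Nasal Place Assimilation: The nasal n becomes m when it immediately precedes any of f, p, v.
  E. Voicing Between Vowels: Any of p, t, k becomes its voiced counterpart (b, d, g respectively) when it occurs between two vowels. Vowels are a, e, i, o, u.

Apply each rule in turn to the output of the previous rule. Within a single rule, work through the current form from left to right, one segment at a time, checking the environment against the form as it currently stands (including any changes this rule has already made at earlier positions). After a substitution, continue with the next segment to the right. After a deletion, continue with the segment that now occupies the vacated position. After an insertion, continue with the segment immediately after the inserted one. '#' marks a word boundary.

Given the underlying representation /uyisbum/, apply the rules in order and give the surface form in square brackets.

[hyzbm]

A Regressive Voicing Assimilation: [uyisbum] → [uyizbum]
B Glottal Epenthesis: [uyizbum] → [huyizbum]
C Syncope: [huyizbum] → [hyzbm]
D Nasal Place Assimilation: no change — [hyzbm]
E Voicing Between Vowels: no change — [hyzbm]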